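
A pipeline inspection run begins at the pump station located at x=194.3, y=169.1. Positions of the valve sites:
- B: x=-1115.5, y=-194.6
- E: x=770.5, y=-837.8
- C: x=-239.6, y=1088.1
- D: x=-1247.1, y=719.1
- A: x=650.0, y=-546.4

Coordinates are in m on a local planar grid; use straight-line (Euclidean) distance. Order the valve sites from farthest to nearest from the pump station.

D, B, E, C, A

Distance from the pump station at x=194.3, y=169.1 to each:
D x=-1247.1, y=719.1: 1542.8 m
B x=-1115.5, y=-194.6: 1359.4 m
E x=770.5, y=-837.8: 1160.1 m
C x=-239.6, y=1088.1: 1016.3 m
A x=650.0, y=-546.4: 848.3 m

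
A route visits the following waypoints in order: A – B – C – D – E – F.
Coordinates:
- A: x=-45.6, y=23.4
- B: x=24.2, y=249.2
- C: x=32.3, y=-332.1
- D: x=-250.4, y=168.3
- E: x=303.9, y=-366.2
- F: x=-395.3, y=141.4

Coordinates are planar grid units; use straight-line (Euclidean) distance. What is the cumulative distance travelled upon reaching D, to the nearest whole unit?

Leg distances:
A→B: 236.3  (cumulative 236.3)
B→C: 581.4  (cumulative 817.7)
C→D: 574.7  (cumulative 1392.4)
Cumulative distance at D ≈ 1392.

1392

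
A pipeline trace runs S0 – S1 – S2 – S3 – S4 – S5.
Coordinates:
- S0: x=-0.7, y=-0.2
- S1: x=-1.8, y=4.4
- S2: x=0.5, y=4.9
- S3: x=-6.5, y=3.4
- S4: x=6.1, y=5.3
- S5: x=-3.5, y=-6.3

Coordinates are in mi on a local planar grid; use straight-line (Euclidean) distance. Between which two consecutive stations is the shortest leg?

Leg distances:
S0→S1: 4.7 mi
S1→S2: 2.4 mi
S2→S3: 7.2 mi
S3→S4: 12.7 mi
S4→S5: 15.1 mi
The shortest leg is S1–S2 at 2.4 mi.

S1–S2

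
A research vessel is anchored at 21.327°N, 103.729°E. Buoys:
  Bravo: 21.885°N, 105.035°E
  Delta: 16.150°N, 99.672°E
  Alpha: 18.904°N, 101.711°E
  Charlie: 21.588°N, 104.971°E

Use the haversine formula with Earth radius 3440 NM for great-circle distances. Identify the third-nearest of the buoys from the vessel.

Alpha

Distance to each, sorted:
Charlie: 71.1 NM
Bravo: 80.2 NM
Alpha: 184.7 NM
Delta: 387.0 NM
The third-nearest is Alpha at 184.7 NM.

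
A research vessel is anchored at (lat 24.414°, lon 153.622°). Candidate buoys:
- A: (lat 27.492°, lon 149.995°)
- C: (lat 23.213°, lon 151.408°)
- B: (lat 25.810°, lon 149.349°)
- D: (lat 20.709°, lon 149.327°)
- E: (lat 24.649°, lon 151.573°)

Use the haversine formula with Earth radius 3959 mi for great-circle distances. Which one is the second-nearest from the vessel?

C

Distances from the vessel ((lat 24.414°, lon 153.622°)):
E: 129.8 mi
C: 162.7 mi
B: 284.2 mi
A: 309.8 mi
D: 375.0 mi
The second-nearest is C at 162.7 mi.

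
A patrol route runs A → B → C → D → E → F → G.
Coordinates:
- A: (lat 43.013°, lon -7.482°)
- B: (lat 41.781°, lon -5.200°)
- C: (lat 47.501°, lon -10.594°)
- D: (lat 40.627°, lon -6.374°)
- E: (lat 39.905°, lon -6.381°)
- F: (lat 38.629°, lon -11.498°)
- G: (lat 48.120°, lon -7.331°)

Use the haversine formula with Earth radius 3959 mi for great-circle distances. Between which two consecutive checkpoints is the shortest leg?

Leg distances:
A→B: 144.2 mi
B→C: 475.7 mi
C→D: 518.9 mi
D→E: 49.9 mi
E→F: 287.5 mi
F→G: 688.1 mi
The shortest leg is D–E at 49.9 mi.

D–E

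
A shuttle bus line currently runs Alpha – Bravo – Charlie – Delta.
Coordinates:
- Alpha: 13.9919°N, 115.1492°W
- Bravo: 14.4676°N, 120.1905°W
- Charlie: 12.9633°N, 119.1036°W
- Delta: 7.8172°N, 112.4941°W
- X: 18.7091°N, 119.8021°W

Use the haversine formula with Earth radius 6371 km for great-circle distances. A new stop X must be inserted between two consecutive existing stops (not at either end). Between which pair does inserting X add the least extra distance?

Added distance for inserting X between each consecutive pair:
Alpha–Bravo: 649.6 km
Bravo–Charlie: 912.3 km
Charlie–Delta: 1167.3 km
Smallest added distance is 649.6 km, inserting between Alpha and Bravo.

between Alpha and Bravo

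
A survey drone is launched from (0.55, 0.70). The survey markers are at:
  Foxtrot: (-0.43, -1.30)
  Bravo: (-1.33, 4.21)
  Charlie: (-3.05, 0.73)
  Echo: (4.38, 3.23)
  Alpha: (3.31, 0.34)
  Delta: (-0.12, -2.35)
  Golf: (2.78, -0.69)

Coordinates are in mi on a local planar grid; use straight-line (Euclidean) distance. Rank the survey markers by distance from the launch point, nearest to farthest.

Distance from the launch point at (0.55, 0.70) to each:
Foxtrot (-0.43, -1.30): 2.2 mi
Golf (2.78, -0.69): 2.6 mi
Alpha (3.31, 0.34): 2.8 mi
Delta (-0.12, -2.35): 3.1 mi
Charlie (-3.05, 0.73): 3.6 mi
Bravo (-1.33, 4.21): 4.0 mi
Echo (4.38, 3.23): 4.6 mi

Foxtrot, Golf, Alpha, Delta, Charlie, Bravo, Echo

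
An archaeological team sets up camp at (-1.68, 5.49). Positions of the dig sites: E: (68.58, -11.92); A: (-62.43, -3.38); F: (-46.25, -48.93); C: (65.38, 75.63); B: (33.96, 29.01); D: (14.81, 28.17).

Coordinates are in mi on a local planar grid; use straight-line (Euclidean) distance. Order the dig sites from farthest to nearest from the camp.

Distances from the camp:
C (65.38, 75.63): 97.0 mi
E (68.58, -11.92): 72.4 mi
F (-46.25, -48.93): 70.3 mi
A (-62.43, -3.38): 61.4 mi
B (33.96, 29.01): 42.7 mi
D (14.81, 28.17): 28.0 mi

C, E, F, A, B, D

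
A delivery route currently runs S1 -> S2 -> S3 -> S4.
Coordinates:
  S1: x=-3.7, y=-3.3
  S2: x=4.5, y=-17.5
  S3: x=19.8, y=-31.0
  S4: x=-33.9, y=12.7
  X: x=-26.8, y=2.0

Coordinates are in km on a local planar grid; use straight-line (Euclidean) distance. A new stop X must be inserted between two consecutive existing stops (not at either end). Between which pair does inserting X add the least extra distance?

Added distance for inserting X between each consecutive pair:
S1–S2: 44.2 km
S2–S3: 73.6 km
S3–S4: 0.7 km
Smallest added distance is 0.7 km, inserting between S3 and S4.

between S3 and S4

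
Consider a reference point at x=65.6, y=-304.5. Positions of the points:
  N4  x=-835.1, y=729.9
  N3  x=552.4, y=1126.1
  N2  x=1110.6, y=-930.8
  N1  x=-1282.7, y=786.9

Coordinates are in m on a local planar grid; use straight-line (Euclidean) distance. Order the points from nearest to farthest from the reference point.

N2, N4, N3, N1

Computing each straight-line distance from x=65.6, y=-304.5:
N2 x=1110.6, y=-930.8: 1218.3 m
N4 x=-835.1, y=729.9: 1371.6 m
N3 x=552.4, y=1126.1: 1511.2 m
N1 x=-1282.7, y=786.9: 1734.7 m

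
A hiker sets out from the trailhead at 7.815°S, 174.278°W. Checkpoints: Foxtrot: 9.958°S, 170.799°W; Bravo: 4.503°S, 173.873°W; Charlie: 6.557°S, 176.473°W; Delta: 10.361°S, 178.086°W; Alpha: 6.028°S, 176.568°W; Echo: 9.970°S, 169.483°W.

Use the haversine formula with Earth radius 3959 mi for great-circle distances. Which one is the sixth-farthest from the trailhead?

Charlie

Distance to each, sorted:
Echo: 359.6 mi
Delta: 313.8 mi
Foxtrot: 279.9 mi
Bravo: 230.5 mi
Alpha: 199.8 mi
Charlie: 173.8 mi
The sixth-farthest is Charlie at 173.8 mi.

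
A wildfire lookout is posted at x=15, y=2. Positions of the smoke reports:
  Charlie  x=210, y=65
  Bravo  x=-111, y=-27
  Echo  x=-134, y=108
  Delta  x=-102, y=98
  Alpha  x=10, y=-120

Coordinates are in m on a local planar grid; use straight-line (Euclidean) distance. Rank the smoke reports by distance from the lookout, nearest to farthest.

Distances from the lookout:
Alpha x=10, y=-120: 122.1 m
Bravo x=-111, y=-27: 129.3 m
Delta x=-102, y=98: 151.3 m
Echo x=-134, y=108: 182.9 m
Charlie x=210, y=65: 204.9 m

Alpha, Bravo, Delta, Echo, Charlie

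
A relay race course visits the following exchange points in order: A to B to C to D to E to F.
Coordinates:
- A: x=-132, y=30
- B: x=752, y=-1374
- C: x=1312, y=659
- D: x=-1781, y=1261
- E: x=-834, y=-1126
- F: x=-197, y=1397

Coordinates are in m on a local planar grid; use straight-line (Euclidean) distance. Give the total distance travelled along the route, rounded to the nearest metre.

12089 m

Leg distances:
A→B: 1659.1 m  (cumulative 1659.1 m)
B→C: 2108.7 m  (cumulative 3767.8 m)
C→D: 3151.0 m  (cumulative 6918.9 m)
D→E: 2568.0 m  (cumulative 9486.9 m)
E→F: 2602.2 m  (cumulative 12089.0 m)
Total route length ≈ 12089 m.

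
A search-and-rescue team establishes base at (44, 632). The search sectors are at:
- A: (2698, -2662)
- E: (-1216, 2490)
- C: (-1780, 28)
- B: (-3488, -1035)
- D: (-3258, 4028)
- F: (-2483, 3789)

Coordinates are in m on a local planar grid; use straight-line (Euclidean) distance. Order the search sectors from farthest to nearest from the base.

D, A, F, B, E, C

Distance from the base at (44, 632) to each:
D (-3258, 4028): 4736.7 m
A (2698, -2662): 4230.1 m
F (-2483, 3789): 4043.8 m
B (-3488, -1035): 3905.6 m
E (-1216, 2490): 2244.9 m
C (-1780, 28): 1921.4 m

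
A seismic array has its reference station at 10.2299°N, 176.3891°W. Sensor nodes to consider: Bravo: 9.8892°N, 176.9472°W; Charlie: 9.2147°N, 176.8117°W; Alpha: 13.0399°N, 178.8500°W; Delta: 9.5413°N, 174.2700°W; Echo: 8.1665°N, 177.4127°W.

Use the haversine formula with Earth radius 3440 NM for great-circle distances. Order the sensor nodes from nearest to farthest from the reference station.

Distance from the reference station at 10.2299°N, 176.3891°W to each:
Bravo 9.8892°N, 176.9472°W: 38.8 NM
Charlie 9.2147°N, 176.8117°W: 65.9 NM
Delta 9.5413°N, 174.2700°W: 132.0 NM
Echo 8.1665°N, 177.4127°W: 137.9 NM
Alpha 13.0399°N, 178.8500°W: 222.3 NM

Bravo, Charlie, Delta, Echo, Alpha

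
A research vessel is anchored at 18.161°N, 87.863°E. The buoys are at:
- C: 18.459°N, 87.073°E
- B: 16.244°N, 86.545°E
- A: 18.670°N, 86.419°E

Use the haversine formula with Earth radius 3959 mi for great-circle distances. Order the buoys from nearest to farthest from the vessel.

Distance from the vessel at 18.161°N, 87.863°E to each:
C 18.459°N, 87.073°E: 55.8 mi
A 18.670°N, 86.419°E: 101.0 mi
B 16.244°N, 86.545°E: 158.5 mi

C, A, B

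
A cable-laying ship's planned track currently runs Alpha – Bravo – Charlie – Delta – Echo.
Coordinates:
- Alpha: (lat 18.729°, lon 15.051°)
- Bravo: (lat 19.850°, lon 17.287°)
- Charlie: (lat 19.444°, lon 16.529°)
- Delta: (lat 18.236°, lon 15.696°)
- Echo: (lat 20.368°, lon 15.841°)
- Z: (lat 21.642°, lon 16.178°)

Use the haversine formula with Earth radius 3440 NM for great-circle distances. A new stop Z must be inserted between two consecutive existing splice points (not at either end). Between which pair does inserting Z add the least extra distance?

Added distance for inserting Z between each consecutive pair:
Alpha–Bravo: 166.9 NM
Bravo–Charlie: 208.4 NM
Charlie–Delta: 253.1 NM
Delta–Echo: 156.8 NM
Smallest added distance is 156.8 NM, inserting between Delta and Echo.

between Delta and Echo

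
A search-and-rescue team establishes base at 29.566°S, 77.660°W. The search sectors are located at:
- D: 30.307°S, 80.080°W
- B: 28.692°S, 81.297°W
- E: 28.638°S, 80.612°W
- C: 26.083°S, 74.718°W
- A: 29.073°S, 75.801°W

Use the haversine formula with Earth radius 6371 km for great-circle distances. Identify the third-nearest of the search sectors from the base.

E

Distances from the base (29.566°S, 77.660°W):
A: 188.4 km
D: 247.3 km
E: 304.8 km
B: 366.4 km
C: 483.4 km
The third-nearest is E at 304.8 km.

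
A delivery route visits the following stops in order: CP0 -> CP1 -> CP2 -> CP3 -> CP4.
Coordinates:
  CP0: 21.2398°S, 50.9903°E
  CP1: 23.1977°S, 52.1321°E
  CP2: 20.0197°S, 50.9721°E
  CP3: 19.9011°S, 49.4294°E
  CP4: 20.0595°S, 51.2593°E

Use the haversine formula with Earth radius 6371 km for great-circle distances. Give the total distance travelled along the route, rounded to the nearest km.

Leg distances:
CP0→CP1: 247.4 km  (cumulative 247.4 km)
CP1→CP2: 373.2 km  (cumulative 620.6 km)
CP2→CP3: 161.8 km  (cumulative 782.3 km)
CP3→CP4: 192.0 km  (cumulative 974.4 km)
Total route length ≈ 974 km.

974 km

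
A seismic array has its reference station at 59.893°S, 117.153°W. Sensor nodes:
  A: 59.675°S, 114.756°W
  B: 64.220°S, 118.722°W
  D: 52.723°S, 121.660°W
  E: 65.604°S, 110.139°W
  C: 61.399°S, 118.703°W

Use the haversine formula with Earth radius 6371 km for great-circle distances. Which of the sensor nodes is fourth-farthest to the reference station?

Distance to each, sorted:
D: 843.9 km
E: 727.6 km
B: 488.0 km
C: 187.6 km
A: 136.3 km
The fourth-farthest is C at 187.6 km.

C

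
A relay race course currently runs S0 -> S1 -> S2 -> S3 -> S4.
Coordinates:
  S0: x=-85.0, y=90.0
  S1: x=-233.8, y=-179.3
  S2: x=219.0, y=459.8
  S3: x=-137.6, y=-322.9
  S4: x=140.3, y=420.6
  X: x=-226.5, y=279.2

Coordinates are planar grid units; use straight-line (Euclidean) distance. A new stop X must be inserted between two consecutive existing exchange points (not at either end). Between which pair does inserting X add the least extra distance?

Added distance for inserting X between each consecutive pair:
S0–S1: 387.1
S1–S2: 156.0
S2–S3: 229.2
S3–S4: 208.0
Smallest added distance is 156.0, inserting between S1 and S2.

between S1 and S2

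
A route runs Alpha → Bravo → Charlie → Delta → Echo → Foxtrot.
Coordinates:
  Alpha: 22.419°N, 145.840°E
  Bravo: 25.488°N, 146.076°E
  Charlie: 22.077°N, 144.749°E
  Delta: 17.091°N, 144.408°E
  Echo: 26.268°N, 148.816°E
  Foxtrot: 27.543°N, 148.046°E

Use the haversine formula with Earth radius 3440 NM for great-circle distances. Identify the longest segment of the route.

Delta–Echo

Leg distances:
Alpha→Bravo: 184.7 NM
Bravo→Charlie: 217.4 NM
Charlie→Delta: 300.0 NM
Delta→Echo: 603.2 NM
Echo→Foxtrot: 86.9 NM
The longest leg is Delta–Echo at 603.2 NM.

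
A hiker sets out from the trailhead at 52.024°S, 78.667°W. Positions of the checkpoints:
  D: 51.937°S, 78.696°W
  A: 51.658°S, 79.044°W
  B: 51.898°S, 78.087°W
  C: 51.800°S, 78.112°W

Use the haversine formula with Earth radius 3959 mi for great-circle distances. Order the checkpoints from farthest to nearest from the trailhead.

A, C, B, D

Computing each great-circle distance from 52.024°S, 78.667°W:
A 51.658°S, 79.044°W: 30.0 mi
C 51.800°S, 78.112°W: 28.3 mi
B 51.898°S, 78.087°W: 26.2 mi
D 51.937°S, 78.696°W: 6.1 mi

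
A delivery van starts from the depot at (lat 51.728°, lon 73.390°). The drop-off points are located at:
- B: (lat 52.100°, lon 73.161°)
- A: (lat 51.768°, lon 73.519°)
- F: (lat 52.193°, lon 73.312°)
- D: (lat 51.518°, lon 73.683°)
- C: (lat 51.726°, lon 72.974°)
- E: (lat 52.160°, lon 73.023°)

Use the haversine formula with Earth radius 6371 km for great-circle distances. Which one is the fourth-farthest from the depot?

D

Distance to each, sorted:
E: 54.2 km
F: 52.0 km
B: 44.2 km
D: 30.9 km
C: 28.7 km
A: 9.9 km
The fourth-farthest is D at 30.9 km.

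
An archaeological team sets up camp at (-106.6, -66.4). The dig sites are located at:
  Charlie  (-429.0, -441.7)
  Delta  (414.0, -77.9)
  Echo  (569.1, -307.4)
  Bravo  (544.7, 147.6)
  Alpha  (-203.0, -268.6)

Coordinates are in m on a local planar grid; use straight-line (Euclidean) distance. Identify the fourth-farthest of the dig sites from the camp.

Charlie

Distances from the camp ((-106.6, -66.4)):
Echo: 717.4 m
Bravo: 685.6 m
Delta: 520.7 m
Charlie: 494.8 m
Alpha: 224.0 m
The fourth-farthest is Charlie at 494.8 m.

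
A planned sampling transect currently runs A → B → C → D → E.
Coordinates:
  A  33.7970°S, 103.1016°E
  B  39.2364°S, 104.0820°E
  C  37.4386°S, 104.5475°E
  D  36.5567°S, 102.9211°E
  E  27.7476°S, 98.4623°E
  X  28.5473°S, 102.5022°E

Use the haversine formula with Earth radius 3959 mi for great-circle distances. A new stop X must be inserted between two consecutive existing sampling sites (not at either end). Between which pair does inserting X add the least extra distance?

Added distance for inserting X between each consecutive pair:
A–B: 728.8 mi
B–C: 1243.0 mi
C–D: 1071.1 mi
D–E: 144.2 mi
Smallest added distance is 144.2 mi, inserting between D and E.

between D and E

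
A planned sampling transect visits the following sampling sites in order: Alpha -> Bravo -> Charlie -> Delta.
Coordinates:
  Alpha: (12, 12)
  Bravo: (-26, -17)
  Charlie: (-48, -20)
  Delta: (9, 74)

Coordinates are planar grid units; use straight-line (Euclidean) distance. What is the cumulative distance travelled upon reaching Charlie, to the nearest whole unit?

Leg distances:
Alpha→Bravo: 47.8  (cumulative 47.8)
Bravo→Charlie: 22.2  (cumulative 70.0)
Cumulative distance at Charlie ≈ 70.

70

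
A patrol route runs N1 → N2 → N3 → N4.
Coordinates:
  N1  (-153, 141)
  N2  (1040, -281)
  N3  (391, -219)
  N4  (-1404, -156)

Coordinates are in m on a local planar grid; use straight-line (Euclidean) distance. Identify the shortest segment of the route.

Leg distances:
N1→N2: 1265.4 m
N2→N3: 652.0 m
N3→N4: 1796.1 m
The shortest leg is N2–N3 at 652.0 m.

N2–N3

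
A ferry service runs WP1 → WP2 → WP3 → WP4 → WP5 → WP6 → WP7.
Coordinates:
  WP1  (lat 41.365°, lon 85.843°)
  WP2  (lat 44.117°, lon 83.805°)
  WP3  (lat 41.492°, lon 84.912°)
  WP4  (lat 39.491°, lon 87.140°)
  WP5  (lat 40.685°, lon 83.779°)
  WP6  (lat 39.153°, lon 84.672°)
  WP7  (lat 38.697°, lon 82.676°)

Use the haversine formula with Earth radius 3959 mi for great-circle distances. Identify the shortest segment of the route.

Leg distances:
WP1→WP2: 216.4 mi
WP2→WP3: 189.9 mi
WP3→WP4: 181.2 mi
WP4→WP5: 195.9 mi
WP5→WP6: 116.0 mi
WP6→WP7: 111.8 mi
The shortest leg is WP6–WP7 at 111.8 mi.

WP6–WP7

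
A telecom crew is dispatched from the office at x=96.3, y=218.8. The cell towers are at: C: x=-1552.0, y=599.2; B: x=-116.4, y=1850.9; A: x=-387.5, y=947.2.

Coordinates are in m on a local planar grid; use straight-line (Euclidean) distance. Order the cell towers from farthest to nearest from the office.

Computing each straight-line distance from x=96.3, y=218.8:
C x=-1552.0, y=599.2: 1691.6 m
B x=-116.4, y=1850.9: 1645.9 m
A x=-387.5, y=947.2: 874.4 m

C, B, A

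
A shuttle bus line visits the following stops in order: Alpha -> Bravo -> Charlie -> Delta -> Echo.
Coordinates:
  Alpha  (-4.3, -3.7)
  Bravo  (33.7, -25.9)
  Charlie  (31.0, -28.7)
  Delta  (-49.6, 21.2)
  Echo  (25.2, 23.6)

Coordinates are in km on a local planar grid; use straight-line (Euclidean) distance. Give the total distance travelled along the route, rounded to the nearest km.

Leg distances:
Alpha→Bravo: 44.0 km  (cumulative 44.0 km)
Bravo→Charlie: 3.9 km  (cumulative 47.9 km)
Charlie→Delta: 94.8 km  (cumulative 142.7 km)
Delta→Echo: 74.8 km  (cumulative 217.5 km)
Total route length ≈ 218 km.

218 km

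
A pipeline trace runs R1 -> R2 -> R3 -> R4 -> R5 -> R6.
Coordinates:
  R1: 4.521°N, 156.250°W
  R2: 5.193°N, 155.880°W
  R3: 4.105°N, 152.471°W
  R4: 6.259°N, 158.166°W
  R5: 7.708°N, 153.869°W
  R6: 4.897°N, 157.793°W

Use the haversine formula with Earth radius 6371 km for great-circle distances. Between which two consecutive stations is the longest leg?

R3–R4

Leg distances:
R1→R2: 85.2 km
R2→R3: 396.7 km
R3→R4: 674.6 km
R4→R5: 500.9 km
R5→R6: 534.6 km
The longest leg is R3–R4 at 674.6 km.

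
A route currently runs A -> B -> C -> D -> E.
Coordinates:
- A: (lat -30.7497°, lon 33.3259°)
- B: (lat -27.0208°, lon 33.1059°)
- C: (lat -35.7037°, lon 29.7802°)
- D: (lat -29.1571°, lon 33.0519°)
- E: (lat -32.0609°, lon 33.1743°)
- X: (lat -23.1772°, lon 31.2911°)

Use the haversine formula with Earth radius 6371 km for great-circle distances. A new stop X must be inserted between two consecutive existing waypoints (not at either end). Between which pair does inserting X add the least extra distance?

Added distance for inserting X between each consecutive pair:
A–B: 915.4 km
B–C: 849.7 km
C–D: 1298.3 km
D–E: 1369.7 km
Smallest added distance is 849.7 km, inserting between B and C.

between B and C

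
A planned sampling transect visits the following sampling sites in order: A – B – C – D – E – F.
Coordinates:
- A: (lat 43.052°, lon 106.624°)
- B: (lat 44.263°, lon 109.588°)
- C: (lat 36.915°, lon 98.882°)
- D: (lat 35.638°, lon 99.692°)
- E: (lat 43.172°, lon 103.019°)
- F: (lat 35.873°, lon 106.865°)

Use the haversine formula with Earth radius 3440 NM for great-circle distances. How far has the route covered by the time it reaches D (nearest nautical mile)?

891 NM

Leg distances:
A→B: 147.8 NM  (cumulative 147.8 NM)
B→C: 656.9 NM  (cumulative 804.8 NM)
C→D: 86.1 NM  (cumulative 890.9 NM)
Cumulative distance at D ≈ 891 NM.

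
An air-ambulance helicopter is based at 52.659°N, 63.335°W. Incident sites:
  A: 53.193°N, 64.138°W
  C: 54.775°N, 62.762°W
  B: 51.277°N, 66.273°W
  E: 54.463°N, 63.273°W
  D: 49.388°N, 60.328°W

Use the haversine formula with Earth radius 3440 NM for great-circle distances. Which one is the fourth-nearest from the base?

B

Distances from the base (52.659°N, 63.335°W):
A: 43.3 NM
E: 108.3 NM
C: 128.7 NM
B: 136.7 NM
D: 226.8 NM
The fourth-nearest is B at 136.7 NM.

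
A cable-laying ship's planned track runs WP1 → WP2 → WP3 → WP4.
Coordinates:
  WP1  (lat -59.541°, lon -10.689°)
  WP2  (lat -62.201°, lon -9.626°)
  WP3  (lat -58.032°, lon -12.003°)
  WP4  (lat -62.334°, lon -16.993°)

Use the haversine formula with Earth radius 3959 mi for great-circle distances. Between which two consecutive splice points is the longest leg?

WP3–WP4

Leg distances:
WP1→WP2: 187.2 mi
WP2→WP3: 299.4 mi
WP3→WP4: 342.9 mi
The longest leg is WP3–WP4 at 342.9 mi.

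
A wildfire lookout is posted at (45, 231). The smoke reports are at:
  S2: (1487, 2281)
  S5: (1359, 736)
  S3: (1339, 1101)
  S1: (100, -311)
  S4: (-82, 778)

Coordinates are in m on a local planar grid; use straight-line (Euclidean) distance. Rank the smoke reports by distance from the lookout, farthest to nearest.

S2, S3, S5, S4, S1

Distances from the lookout:
S2 (1487, 2281): 2506.4 m
S3 (1339, 1101): 1559.3 m
S5 (1359, 736): 1407.7 m
S4 (-82, 778): 561.5 m
S1 (100, -311): 544.8 m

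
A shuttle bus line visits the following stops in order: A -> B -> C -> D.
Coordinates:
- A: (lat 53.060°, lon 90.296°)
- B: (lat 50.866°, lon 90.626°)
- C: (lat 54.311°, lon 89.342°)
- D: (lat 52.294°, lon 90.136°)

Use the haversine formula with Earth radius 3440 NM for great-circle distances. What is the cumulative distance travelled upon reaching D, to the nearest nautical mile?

Leg distances:
A→B: 132.3 NM  (cumulative 132.3 NM)
B→C: 212.1 NM  (cumulative 344.4 NM)
C→D: 124.4 NM  (cumulative 468.8 NM)
Cumulative distance at D ≈ 469 NM.

469 NM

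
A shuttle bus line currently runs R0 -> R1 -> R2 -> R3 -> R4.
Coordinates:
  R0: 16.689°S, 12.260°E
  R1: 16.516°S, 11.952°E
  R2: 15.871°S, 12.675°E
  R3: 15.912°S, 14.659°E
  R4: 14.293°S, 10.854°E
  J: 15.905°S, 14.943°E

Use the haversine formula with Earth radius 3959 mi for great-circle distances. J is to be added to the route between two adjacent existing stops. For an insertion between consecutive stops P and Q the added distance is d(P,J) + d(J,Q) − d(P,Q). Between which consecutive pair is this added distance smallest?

between R3 and R4

Added distance for inserting J between each consecutive pair:
R0–R1: 365.3 mi
R1–R2: 288.2 mi
R2–R3: 37.7 mi
R3–R4: 36.1 mi
Smallest added distance is 36.1 mi, inserting between R3 and R4.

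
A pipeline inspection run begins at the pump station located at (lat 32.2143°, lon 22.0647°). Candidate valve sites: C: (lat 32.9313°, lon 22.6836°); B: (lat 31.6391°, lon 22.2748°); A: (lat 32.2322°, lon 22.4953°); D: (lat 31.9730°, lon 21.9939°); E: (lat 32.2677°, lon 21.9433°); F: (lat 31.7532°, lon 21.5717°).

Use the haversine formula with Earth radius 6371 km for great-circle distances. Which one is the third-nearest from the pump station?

A

Distances from the pump station ((lat 32.2143°, lon 22.0647°)):
E: 12.9 km
D: 27.6 km
A: 40.6 km
B: 67.0 km
F: 69.2 km
C: 98.6 km
The third-nearest is A at 40.6 km.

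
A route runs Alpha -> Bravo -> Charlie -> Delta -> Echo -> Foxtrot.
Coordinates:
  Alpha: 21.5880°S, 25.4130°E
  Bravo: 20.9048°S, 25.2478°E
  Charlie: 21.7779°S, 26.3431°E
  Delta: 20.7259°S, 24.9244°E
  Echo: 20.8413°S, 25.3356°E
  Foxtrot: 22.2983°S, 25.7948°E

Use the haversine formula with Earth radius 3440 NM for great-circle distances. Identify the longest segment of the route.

Charlie–Delta

Leg distances:
Alpha→Bravo: 42.0 NM
Bravo→Charlie: 80.6 NM
Charlie→Delta: 101.4 NM
Delta→Echo: 24.1 NM
Echo→Foxtrot: 91.2 NM
The longest leg is Charlie–Delta at 101.4 NM.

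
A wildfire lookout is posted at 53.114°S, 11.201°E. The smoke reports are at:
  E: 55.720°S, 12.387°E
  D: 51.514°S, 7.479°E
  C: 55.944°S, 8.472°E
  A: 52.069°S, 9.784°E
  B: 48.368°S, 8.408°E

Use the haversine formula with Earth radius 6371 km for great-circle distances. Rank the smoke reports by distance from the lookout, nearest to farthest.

Computing each great-circle distance from 53.114°S, 11.201°E:
A 52.069°S, 9.784°E: 150.5 km
E 55.720°S, 12.387°E: 299.8 km
D 51.514°S, 7.479°E: 309.2 km
C 55.944°S, 8.472°E: 360.5 km
B 48.368°S, 8.408°E: 563.0 km

A, E, D, C, B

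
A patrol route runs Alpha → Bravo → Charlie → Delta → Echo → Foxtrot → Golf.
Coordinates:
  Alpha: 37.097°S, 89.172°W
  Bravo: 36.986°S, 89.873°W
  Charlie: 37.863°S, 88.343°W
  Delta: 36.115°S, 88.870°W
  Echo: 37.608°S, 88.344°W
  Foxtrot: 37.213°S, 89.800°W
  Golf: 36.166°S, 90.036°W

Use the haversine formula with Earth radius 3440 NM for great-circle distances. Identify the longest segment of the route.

Charlie–Delta

Leg distances:
Alpha→Bravo: 34.2 NM
Bravo→Charlie: 90.0 NM
Charlie→Delta: 107.9 NM
Delta→Echo: 93.1 NM
Echo→Foxtrot: 73.4 NM
Foxtrot→Golf: 63.9 NM
The longest leg is Charlie–Delta at 107.9 NM.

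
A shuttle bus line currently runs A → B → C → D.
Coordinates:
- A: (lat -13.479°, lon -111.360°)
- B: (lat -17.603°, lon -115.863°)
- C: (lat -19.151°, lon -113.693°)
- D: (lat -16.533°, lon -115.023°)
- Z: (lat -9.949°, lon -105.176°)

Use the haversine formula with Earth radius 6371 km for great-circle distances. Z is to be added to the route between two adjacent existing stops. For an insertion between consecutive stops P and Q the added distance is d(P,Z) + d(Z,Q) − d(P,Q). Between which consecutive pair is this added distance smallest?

Added distance for inserting Z between each consecutive pair:
A–B: 1546.9 km
B–C: 2519.6 km
C–D: 2342.0 km
Smallest added distance is 1546.9 km, inserting between A and B.

between A and B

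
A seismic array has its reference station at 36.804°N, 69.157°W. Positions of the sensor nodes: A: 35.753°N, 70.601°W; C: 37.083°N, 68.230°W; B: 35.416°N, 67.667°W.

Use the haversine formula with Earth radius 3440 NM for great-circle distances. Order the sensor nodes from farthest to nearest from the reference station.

B, A, C

Computing each great-circle distance from 36.804°N, 69.157°W:
B 35.416°N, 67.667°W: 110.3 NM
A 35.753°N, 70.601°W: 94.2 NM
C 37.083°N, 68.230°W: 47.5 NM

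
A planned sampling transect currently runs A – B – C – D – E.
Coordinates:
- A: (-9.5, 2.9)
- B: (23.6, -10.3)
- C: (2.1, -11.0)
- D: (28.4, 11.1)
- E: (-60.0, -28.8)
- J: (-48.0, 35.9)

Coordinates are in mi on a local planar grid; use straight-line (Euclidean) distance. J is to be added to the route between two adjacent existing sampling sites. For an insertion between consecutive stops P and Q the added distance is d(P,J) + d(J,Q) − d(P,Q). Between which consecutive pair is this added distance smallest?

between D and E

Added distance for inserting J between each consecutive pair:
A–B: 100.3 mi
B–C: 132.3 mi
C–D: 114.6 mi
D–E: 49.1 mi
Smallest added distance is 49.1 mi, inserting between D and E.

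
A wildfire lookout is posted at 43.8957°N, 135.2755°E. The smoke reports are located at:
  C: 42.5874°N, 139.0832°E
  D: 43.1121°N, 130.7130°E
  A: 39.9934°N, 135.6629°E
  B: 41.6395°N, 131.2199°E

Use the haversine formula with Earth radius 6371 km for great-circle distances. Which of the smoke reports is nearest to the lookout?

C

Distances from the lookout (43.8957°N, 135.2755°E):
C: 341.0 km
D: 378.1 km
B: 415.3 km
A: 435.1 km
The nearest is C at 341.0 km.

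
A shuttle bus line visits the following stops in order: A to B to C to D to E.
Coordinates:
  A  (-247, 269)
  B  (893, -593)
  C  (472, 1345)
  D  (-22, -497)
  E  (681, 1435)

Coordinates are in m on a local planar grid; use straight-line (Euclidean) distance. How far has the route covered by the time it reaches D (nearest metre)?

5320 m

Leg distances:
A→B: 1429.2 m  (cumulative 1429.2 m)
B→C: 1983.2 m  (cumulative 3412.4 m)
C→D: 1907.1 m  (cumulative 5319.5 m)
Cumulative distance at D ≈ 5320 m.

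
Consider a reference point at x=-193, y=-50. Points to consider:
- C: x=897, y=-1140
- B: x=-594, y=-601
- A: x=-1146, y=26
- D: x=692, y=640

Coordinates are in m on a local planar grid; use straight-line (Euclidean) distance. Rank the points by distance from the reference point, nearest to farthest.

B, A, D, C

Distance from the reference point at x=-193, y=-50 to each:
B x=-594, y=-601: 681.5 m
A x=-1146, y=26: 956.0 m
D x=692, y=640: 1122.2 m
C x=897, y=-1140: 1541.5 m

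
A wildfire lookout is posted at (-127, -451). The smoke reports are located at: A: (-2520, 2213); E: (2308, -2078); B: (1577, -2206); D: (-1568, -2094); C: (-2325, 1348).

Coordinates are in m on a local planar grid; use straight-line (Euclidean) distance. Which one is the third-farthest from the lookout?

Distance to each, sorted:
A: 3581.0 m
E: 2928.5 m
C: 2840.4 m
B: 2446.1 m
D: 2185.4 m
The third-farthest is C at 2840.4 m.

C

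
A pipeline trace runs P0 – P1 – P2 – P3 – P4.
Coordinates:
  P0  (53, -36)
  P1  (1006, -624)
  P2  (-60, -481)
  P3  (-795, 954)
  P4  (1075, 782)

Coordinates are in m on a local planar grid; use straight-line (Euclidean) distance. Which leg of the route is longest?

P3–P4

Leg distances:
P0→P1: 1119.8 m
P1→P2: 1075.5 m
P2→P3: 1612.3 m
P3→P4: 1877.9 m
The longest leg is P3–P4 at 1877.9 m.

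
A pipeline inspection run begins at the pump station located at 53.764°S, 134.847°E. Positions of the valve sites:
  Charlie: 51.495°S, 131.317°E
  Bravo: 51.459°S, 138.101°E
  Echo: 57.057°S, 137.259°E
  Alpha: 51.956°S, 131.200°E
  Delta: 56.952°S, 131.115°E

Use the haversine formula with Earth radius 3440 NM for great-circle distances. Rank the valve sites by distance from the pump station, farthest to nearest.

Delta, Echo, Charlie, Bravo, Alpha

Distance from the pump station at 53.764°S, 134.847°E to each:
Delta 56.952°S, 131.115°E: 229.8 NM
Echo 57.057°S, 137.259°E: 214.1 NM
Charlie 51.495°S, 131.317°E: 187.3 NM
Bravo 51.459°S, 138.101°E: 182.2 NM
Alpha 51.956°S, 131.200°E: 171.0 NM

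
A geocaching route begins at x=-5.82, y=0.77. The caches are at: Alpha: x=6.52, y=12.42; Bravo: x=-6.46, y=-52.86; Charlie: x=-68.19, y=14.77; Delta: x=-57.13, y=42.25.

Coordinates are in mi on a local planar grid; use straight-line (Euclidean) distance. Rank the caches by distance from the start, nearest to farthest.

Distances from the start:
Alpha x=6.52, y=12.42: 17.0 mi
Bravo x=-6.46, y=-52.86: 53.6 mi
Charlie x=-68.19, y=14.77: 63.9 mi
Delta x=-57.13, y=42.25: 66.0 mi

Alpha, Bravo, Charlie, Delta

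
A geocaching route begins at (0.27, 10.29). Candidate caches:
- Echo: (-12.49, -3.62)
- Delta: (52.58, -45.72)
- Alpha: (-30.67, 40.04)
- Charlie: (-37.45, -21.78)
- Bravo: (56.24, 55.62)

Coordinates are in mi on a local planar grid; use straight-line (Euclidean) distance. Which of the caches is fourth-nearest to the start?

Distances from the start ((0.27, 10.29)):
Echo: 18.9 mi
Alpha: 42.9 mi
Charlie: 49.5 mi
Bravo: 72.0 mi
Delta: 76.6 mi
The fourth-nearest is Bravo at 72.0 mi.

Bravo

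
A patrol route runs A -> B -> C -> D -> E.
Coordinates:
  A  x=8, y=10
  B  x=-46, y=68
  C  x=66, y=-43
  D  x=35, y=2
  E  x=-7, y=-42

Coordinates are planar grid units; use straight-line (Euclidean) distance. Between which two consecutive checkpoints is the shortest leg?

C–D

Leg distances:
A→B: 79.2
B→C: 157.7
C→D: 54.6
D→E: 60.8
The shortest leg is C–D at 54.6.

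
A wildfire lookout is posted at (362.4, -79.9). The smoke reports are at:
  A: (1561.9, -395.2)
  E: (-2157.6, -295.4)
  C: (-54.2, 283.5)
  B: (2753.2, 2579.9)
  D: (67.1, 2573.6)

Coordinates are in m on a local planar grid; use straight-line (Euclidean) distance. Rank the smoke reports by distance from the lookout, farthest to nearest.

Distances from the lookout:
B (2753.2, 2579.9): 3576.4 m
D (67.1, 2573.6): 2669.9 m
E (-2157.6, -295.4): 2529.2 m
A (1561.9, -395.2): 1240.2 m
C (-54.2, 283.5): 552.8 m

B, D, E, A, C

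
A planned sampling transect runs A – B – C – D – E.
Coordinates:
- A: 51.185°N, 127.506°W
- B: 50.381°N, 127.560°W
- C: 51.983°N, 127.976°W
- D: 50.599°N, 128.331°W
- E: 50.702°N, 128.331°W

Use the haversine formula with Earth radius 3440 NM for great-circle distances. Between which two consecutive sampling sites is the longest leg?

Leg distances:
A→B: 48.3 NM
B→C: 97.4 NM
C→D: 84.2 NM
D→E: 6.2 NM
The longest leg is B–C at 97.4 NM.

B–C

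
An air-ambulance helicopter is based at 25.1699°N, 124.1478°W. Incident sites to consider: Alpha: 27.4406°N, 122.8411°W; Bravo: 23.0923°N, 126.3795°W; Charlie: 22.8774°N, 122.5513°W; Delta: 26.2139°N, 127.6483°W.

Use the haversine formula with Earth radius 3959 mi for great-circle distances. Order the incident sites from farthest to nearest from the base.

Distance from the base at 25.1699°N, 124.1478°W to each:
Delta 26.2139°N, 127.6483°W: 229.6 mi
Bravo 23.0923°N, 126.3795°W: 201.0 mi
Charlie 22.8774°N, 122.5513°W: 187.7 mi
Alpha 27.4406°N, 122.8411°W: 176.5 mi

Delta, Bravo, Charlie, Alpha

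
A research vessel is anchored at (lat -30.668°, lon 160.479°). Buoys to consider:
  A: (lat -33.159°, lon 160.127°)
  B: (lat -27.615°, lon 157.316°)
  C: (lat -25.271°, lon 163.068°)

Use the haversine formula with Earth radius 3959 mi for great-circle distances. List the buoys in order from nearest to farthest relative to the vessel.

Computing each great-circle distance from (lat -30.668°, lon 160.479°):
A (lat -33.159°, lon 160.127°): 173.4 mi
B (lat -27.615°, lon 157.316°): 284.5 mi
C (lat -25.271°, lon 163.068°): 405.0 mi

A, B, C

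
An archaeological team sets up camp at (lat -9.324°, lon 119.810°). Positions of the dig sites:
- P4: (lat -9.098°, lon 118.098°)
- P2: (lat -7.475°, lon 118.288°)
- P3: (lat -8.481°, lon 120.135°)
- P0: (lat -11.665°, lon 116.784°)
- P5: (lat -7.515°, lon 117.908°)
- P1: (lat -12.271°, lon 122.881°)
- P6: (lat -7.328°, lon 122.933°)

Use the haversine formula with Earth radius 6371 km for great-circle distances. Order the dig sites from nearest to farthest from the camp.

P3, P4, P2, P5, P6, P0, P1

Computing each great-circle distance from (lat -9.324°, lon 119.810°):
P3 (lat -8.481°, lon 120.135°): 100.3 km
P4 (lat -9.098°, lon 118.098°): 189.6 km
P2 (lat -7.475°, lon 118.288°): 265.1 km
P5 (lat -7.515°, lon 117.908°): 290.2 km
P6 (lat -7.328°, lon 122.933°): 409.0 km
P0 (lat -11.665°, lon 116.784°): 421.0 km
P1 (lat -12.271°, lon 122.881°): 468.9 km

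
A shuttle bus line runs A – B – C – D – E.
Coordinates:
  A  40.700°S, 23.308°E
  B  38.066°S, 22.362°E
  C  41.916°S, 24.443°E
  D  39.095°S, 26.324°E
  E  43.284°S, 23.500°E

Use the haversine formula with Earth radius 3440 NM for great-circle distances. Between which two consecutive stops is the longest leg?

Leg distances:
A→B: 164.1 NM
B→C: 250.2 NM
C→D: 189.9 NM
D→E: 282.0 NM
The longest leg is D–E at 282.0 NM.

D–E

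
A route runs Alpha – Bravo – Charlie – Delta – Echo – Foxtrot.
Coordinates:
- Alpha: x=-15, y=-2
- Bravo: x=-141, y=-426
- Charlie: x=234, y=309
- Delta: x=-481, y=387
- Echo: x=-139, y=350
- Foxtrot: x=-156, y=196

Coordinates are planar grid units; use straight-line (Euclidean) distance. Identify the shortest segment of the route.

Leg distances:
Alpha→Bravo: 442.3
Bravo→Charlie: 825.1
Charlie→Delta: 719.2
Delta→Echo: 344.0
Echo→Foxtrot: 154.9
The shortest leg is Echo–Foxtrot at 154.9.

Echo–Foxtrot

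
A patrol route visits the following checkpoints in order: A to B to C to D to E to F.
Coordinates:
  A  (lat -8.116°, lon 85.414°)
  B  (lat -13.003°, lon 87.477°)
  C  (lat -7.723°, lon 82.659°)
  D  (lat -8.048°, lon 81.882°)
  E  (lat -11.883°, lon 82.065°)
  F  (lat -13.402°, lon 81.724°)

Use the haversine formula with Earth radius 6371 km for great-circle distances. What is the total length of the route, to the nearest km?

2070 km

Leg distances:
A→B: 588.3 km  (cumulative 588.3 km)
B→C: 788.8 km  (cumulative 1377.1 km)
C→D: 92.9 km  (cumulative 1470.0 km)
D→E: 426.9 km  (cumulative 1896.9 km)
E→F: 172.9 km  (cumulative 2069.8 km)
Total route length ≈ 2070 km.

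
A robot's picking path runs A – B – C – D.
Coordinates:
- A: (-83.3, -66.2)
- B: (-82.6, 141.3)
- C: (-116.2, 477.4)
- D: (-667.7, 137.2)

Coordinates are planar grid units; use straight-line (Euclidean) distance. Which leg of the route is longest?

C–D

Leg distances:
A→B: 207.5
B→C: 337.8
C→D: 648.0
The longest leg is C–D at 648.0.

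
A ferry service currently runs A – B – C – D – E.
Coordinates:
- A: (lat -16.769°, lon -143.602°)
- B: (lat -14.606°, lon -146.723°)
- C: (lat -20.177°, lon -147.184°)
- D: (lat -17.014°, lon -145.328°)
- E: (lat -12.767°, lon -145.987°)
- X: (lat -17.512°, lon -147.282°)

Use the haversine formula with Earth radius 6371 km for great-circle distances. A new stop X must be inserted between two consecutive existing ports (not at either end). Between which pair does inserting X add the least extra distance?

Added distance for inserting X between each consecutive pair:
A–B: 316.6 km
B–C: 3.7 km
C–D: 108.8 km
D–E: 282.8 km
Smallest added distance is 3.7 km, inserting between B and C.

between B and C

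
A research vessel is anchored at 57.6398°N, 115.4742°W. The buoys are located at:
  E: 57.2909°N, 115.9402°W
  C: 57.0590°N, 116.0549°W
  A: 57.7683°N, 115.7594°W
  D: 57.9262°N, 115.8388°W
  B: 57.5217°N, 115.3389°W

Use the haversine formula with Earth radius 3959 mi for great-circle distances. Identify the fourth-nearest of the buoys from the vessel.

E

Distances from the vessel (57.6398°N, 115.4742°W):
B: 9.6 mi
A: 13.8 mi
D: 23.9 mi
E: 29.7 mi
C: 45.6 mi
The fourth-nearest is E at 29.7 mi.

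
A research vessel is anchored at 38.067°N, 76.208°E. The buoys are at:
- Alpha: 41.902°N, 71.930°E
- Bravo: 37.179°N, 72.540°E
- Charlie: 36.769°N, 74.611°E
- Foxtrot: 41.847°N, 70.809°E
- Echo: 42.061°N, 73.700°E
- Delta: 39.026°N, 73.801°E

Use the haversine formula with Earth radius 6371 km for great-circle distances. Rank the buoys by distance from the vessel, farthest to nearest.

Distances from the vessel:
Foxtrot 41.847°N, 70.809°E: 623.0 km
Alpha 41.902°N, 71.930°E: 560.8 km
Echo 42.061°N, 73.700°E: 492.7 km
Bravo 37.179°N, 72.540°E: 337.8 km
Delta 39.026°N, 73.801°E: 234.9 km
Charlie 36.769°N, 74.611°E: 201.8 km

Foxtrot, Alpha, Echo, Bravo, Delta, Charlie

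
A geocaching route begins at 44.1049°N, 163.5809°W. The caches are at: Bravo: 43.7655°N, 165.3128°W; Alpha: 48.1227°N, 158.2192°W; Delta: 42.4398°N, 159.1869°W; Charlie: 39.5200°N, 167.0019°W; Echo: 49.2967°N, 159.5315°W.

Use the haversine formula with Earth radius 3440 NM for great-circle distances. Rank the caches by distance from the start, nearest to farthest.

Computing each great-circle distance from 44.1049°N, 163.5809°W:
Bravo 43.7655°N, 165.3128°W: 77.6 NM
Delta 42.4398°N, 159.1869°W: 216.5 NM
Charlie 39.5200°N, 167.0019°W: 314.9 NM
Alpha 48.1227°N, 158.2192°W: 328.5 NM
Echo 49.2967°N, 159.5315°W: 353.4 NM

Bravo, Delta, Charlie, Alpha, Echo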